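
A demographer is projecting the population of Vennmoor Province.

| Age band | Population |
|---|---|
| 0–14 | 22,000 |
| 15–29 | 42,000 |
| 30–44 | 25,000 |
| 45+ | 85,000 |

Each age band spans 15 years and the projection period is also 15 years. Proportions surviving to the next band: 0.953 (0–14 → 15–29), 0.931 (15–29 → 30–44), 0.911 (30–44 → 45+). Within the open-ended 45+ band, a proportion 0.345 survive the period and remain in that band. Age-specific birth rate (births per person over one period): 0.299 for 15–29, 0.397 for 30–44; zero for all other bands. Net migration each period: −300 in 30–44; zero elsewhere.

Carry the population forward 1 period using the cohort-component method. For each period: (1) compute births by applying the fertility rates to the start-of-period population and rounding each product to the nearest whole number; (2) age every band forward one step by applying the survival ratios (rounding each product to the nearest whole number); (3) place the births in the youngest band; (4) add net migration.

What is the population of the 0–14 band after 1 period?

22483

Call the bands 1 to 4, youngest first.
[period 1]
Births: 42000 * 0.299 = 12558  |  25000 * 0.397 = 9925 → total 22483
Band 2: 22000 * 0.953 = 20966
Band 3: 42000 * 0.931 = 39102
Band 4: 25000 * 0.911 + 85000 * 0.345 = 22775 + 29325 = 52100
Net migration: Band 3 − 300 → 38802
Giving 22483 / 20966 / 38802 / 52100.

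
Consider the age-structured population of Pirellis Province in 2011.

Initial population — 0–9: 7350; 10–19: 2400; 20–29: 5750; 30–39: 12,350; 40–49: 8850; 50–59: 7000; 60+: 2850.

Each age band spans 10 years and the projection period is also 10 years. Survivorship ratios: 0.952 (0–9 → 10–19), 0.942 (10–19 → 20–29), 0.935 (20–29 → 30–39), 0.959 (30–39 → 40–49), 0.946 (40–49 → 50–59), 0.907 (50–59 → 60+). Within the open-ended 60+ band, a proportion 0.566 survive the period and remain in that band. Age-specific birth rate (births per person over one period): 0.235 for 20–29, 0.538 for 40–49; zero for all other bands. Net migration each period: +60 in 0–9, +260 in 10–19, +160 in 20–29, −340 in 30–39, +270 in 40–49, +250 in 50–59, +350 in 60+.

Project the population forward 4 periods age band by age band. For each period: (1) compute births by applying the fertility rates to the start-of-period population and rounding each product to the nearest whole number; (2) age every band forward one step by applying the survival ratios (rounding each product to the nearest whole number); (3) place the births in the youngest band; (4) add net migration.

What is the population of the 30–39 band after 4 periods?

After projecting period 1:
Births: 5750 * 0.235 = 1351, 8850 * 0.538 = 4761 → total 6112
10–19: 7350 * 0.952 = 6997
20–29: 2400 * 0.942 = 2261
30–39: 5750 * 0.935 = 5376
40–49: 12350 * 0.959 = 11844
50–59: 8850 * 0.946 = 8372
60+: 7000 * 0.907 + 2850 * 0.566 = 6349 + 1613 = 7962
Net migration: 0–9 + 60 → 6172; 10–19 + 260 → 7257; 20–29 + 160 → 2421; 30–39 − 340 → 5036; 40–49 + 270 → 12114; 50–59 + 250 → 8622; 60+ + 350 → 8312
End of period: [6172, 7257, 2421, 5036, 12114, 8622, 8312]
After projecting period 2:
Births: 2421 * 0.235 = 569, 12114 * 0.538 = 6517 → total 7086
10–19: 6172 * 0.952 = 5876
20–29: 7257 * 0.942 = 6836
30–39: 2421 * 0.935 = 2264
40–49: 5036 * 0.959 = 4830
50–59: 12114 * 0.946 = 11460
60+: 8622 * 0.907 + 8312 * 0.566 = 7820 + 4705 = 12525
Net migration: 0–9 + 60 → 7146; 10–19 + 260 → 6136; 20–29 + 160 → 6996; 30–39 − 340 → 1924; 40–49 + 270 → 5100; 50–59 + 250 → 11710; 60+ + 350 → 12875
End of period: [7146, 6136, 6996, 1924, 5100, 11710, 12875]
After projecting period 3:
Births: 6996 * 0.235 = 1644, 5100 * 0.538 = 2744 → total 4388
10–19: 7146 * 0.952 = 6803
20–29: 6136 * 0.942 = 5780
30–39: 6996 * 0.935 = 6541
40–49: 1924 * 0.959 = 1845
50–59: 5100 * 0.946 = 4825
60+: 11710 * 0.907 + 12875 * 0.566 = 10621 + 7287 = 17908
Net migration: 0–9 + 60 → 4448; 10–19 + 260 → 7063; 20–29 + 160 → 5940; 30–39 − 340 → 6201; 40–49 + 270 → 2115; 50–59 + 250 → 5075; 60+ + 350 → 18258
End of period: [4448, 7063, 5940, 6201, 2115, 5075, 18258]
After projecting period 4:
Births: 5940 * 0.235 = 1396, 2115 * 0.538 = 1138 → total 2534
10–19: 4448 * 0.952 = 4234
20–29: 7063 * 0.942 = 6653
30–39: 5940 * 0.935 = 5554
40–49: 6201 * 0.959 = 5947
50–59: 2115 * 0.946 = 2001
60+: 5075 * 0.907 + 18258 * 0.566 = 4603 + 10334 = 14937
Net migration: 0–9 + 60 → 2594; 10–19 + 260 → 4494; 20–29 + 160 → 6813; 30–39 − 340 → 5214; 40–49 + 270 → 6217; 50–59 + 250 → 2251; 60+ + 350 → 15287
End of period: [2594, 4494, 6813, 5214, 6217, 2251, 15287]

5214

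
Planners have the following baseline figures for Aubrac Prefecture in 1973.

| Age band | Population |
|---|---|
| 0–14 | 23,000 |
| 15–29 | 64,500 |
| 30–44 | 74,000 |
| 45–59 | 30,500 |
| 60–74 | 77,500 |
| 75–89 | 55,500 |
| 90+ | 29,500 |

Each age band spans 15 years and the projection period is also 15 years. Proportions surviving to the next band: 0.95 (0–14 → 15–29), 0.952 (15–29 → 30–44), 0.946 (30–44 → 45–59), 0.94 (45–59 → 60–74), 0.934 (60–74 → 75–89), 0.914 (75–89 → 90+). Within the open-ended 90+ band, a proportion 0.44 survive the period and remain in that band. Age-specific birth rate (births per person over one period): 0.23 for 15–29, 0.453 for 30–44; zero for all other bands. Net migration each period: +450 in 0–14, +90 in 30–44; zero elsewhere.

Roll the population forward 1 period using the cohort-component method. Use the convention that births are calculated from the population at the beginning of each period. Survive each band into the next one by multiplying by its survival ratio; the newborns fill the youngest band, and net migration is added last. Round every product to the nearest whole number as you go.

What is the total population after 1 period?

Numbering the bands 1..7 from youngest to oldest:
After projecting period 1:
Births: 64500 × 0.23 = 14835  |  74000 × 0.453 = 33522 — total 48357
Band 2: 23000 × 0.95 = 21850
Band 3: 64500 × 0.952 = 61404
Band 4: 74000 × 0.946 = 70004
Band 5: 30500 × 0.94 = 28670
Band 6: 77500 × 0.934 = 72385
Band 7: 55500 × 0.914 + 29500 × 0.44 = 50727 + 12980 = 63707
Net migration: Band 1 + 450 → 48807; Band 3 + 90 → 61494
Giving 48807 / 21850 / 61494 / 70004 / 28670 / 72385 / 63707.
Total after period 1: 48807 + 21850 + 61494 + 70004 + 28670 + 72385 + 63707 = 366917

366917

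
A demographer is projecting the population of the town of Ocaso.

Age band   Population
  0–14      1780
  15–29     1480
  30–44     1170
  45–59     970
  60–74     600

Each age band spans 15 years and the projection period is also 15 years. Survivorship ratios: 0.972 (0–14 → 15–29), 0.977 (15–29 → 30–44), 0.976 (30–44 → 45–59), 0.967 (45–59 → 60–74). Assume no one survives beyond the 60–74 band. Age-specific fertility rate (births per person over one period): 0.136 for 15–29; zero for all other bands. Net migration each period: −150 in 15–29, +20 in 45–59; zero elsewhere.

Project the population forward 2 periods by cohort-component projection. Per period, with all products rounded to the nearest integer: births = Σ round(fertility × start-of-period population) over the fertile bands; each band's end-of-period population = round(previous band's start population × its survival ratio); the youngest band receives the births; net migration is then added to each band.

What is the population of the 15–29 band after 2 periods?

45

After projecting period 1:
Births: 1480 * 0.136 = 201
15–29: 1780 * 0.972 = 1730
30–44: 1480 * 0.977 = 1446
45–59: 1170 * 0.976 = 1142
60–74: 970 * 0.967 = 938
Net migration: 15–29 − 150 → 1580; 45–59 + 20 → 1162
End of period: [201, 1580, 1446, 1162, 938]
After projecting period 2:
Births: 1580 * 0.136 = 215
15–29: 201 * 0.972 = 195
30–44: 1580 * 0.977 = 1544
45–59: 1446 * 0.976 = 1411
60–74: 1162 * 0.967 = 1124
Net migration: 15–29 − 150 → 45; 45–59 + 20 → 1431
End of period: [215, 45, 1544, 1431, 1124]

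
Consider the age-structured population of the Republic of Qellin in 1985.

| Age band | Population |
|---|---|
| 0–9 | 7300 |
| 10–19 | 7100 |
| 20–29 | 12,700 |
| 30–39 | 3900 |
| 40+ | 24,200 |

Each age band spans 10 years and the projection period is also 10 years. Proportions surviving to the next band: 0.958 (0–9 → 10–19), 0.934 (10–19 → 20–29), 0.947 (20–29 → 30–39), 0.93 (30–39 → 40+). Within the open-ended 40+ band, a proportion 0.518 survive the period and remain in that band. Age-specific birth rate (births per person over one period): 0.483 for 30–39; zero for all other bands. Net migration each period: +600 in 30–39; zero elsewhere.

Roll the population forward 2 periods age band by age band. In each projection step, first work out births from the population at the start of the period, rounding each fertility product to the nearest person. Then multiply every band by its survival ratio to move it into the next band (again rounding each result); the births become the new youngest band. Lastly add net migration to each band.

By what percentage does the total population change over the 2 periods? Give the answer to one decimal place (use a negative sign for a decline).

Period 1:
Births: 3900 × 0.483 = 1884
10–19: 7300 × 0.958 = 6993
20–29: 7100 × 0.934 = 6631
30–39: 12700 × 0.947 = 12027
40+: 3900 × 0.93 + 24200 × 0.518 = 3627 + 12536 = 16163
Net migration: 30–39 + 600 → 12627
End of period: [1884, 6993, 6631, 12627, 16163]
Period 2:
Births: 12627 × 0.483 = 6099
10–19: 1884 × 0.958 = 1805
20–29: 6993 × 0.934 = 6531
30–39: 6631 × 0.947 = 6280
40+: 12627 × 0.93 + 16163 × 0.518 = 11743 + 8372 = 20115
Net migration: 30–39 + 600 → 6880
End of period: [6099, 1805, 6531, 6880, 20115]
Total: 55200 → 41430; change = -13770; percentage change = -24.9%

-24.9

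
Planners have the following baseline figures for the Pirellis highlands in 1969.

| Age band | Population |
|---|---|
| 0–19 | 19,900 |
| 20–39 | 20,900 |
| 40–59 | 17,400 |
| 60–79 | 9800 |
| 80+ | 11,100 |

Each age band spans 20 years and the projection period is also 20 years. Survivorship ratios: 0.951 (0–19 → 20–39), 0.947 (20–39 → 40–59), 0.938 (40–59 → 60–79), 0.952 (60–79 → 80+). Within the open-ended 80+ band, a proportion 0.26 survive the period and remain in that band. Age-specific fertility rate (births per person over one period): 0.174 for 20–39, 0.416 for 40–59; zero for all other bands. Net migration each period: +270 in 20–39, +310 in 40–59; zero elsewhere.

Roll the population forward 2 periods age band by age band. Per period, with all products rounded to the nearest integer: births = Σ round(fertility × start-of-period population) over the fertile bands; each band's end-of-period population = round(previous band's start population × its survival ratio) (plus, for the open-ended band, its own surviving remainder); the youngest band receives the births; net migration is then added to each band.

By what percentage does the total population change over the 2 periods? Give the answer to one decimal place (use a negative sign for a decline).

Period 1:
Births: 20900 * 0.174 = 3637, 17400 * 0.416 = 7238 → total 10875
20–39: 19900 * 0.951 = 18925
40–59: 20900 * 0.947 = 19792
60–79: 17400 * 0.938 = 16321
80+: 9800 * 0.952 + 11100 * 0.26 = 9330 + 2886 = 12216
Net migration: 20–39 + 270 → 19195; 40–59 + 310 → 20102
→ [10875, 19195, 20102, 16321, 12216]
Period 2:
Births: 19195 * 0.174 = 3340, 20102 * 0.416 = 8362 → total 11702
20–39: 10875 * 0.951 = 10342
40–59: 19195 * 0.947 = 18178
60–79: 20102 * 0.938 = 18856
80+: 16321 * 0.952 + 12216 * 0.26 = 15538 + 3176 = 18714
Net migration: 20–39 + 270 → 10612; 40–59 + 310 → 18488
→ [11702, 10612, 18488, 18856, 18714]
Total: 79100 → 78372; change = -728; percentage change = -0.9%

-0.9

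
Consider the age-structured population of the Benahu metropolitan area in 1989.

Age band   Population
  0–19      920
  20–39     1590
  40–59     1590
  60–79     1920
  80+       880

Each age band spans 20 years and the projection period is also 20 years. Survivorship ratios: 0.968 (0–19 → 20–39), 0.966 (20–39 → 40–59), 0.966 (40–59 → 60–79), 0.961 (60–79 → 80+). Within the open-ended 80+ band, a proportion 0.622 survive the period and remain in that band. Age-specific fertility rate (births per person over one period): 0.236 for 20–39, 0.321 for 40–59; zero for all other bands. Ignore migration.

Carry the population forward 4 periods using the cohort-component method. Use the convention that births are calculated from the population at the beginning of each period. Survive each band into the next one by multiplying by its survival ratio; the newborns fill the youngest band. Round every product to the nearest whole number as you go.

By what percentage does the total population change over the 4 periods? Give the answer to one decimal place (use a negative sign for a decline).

Numbering the groups 1..5 from youngest to oldest:
[period 1]
Births: 1590 * 0.236 = 375 ; 1590 * 0.321 = 510 → total 885
Group 2: 920 * 0.968 = 891
Group 3: 1590 * 0.966 = 1536
Group 4: 1590 * 0.966 = 1536
Group 5: 1920 * 0.961 + 880 * 0.622 = 1845 + 547 = 2392
Population now: 0–19=885, 20–39=891, 40–59=1536, 60–79=1536, 80+=2392
[period 2]
Births: 891 * 0.236 = 210 ; 1536 * 0.321 = 493 → total 703
Group 2: 885 * 0.968 = 857
Group 3: 891 * 0.966 = 861
Group 4: 1536 * 0.966 = 1484
Group 5: 1536 * 0.961 + 2392 * 0.622 = 1476 + 1488 = 2964
Population now: 0–19=703, 20–39=857, 40–59=861, 60–79=1484, 80+=2964
[period 3]
Births: 857 * 0.236 = 202 ; 861 * 0.321 = 276 → total 478
Group 2: 703 * 0.968 = 681
Group 3: 857 * 0.966 = 828
Group 4: 861 * 0.966 = 832
Group 5: 1484 * 0.961 + 2964 * 0.622 = 1426 + 1844 = 3270
Population now: 0–19=478, 20–39=681, 40–59=828, 60–79=832, 80+=3270
[period 4]
Births: 681 * 0.236 = 161 ; 828 * 0.321 = 266 → total 427
Group 2: 478 * 0.968 = 463
Group 3: 681 * 0.966 = 658
Group 4: 828 * 0.966 = 800
Group 5: 832 * 0.961 + 3270 * 0.622 = 800 + 2034 = 2834
Population now: 0–19=427, 20–39=463, 40–59=658, 60–79=800, 80+=2834
Total: 6900 → 5182; change = -1718; percentage change = -24.9%

-24.9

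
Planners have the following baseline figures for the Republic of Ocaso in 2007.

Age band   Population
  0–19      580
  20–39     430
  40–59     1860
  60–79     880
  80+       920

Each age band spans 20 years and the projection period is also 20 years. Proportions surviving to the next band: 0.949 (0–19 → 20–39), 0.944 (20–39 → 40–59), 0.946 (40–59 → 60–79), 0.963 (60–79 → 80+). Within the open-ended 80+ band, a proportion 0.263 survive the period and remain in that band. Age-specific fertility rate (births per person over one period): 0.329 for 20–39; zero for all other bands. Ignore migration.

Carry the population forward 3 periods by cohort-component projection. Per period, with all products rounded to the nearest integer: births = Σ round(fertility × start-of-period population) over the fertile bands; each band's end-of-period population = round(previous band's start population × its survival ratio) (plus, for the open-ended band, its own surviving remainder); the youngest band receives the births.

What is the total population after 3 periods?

Period 1.
Births: 430 × 0.329 = 141
20–39: 580 × 0.949 = 550
40–59: 430 × 0.944 = 406
60–79: 1860 × 0.946 = 1760
80+: 880 × 0.963 + 920 × 0.263 = 847 + 242 = 1089
Giving 141 / 550 / 406 / 1760 / 1089.
Period 2.
Births: 550 × 0.329 = 181
20–39: 141 × 0.949 = 134
40–59: 550 × 0.944 = 519
60–79: 406 × 0.946 = 384
80+: 1760 × 0.963 + 1089 × 0.263 = 1695 + 286 = 1981
Giving 181 / 134 / 519 / 384 / 1981.
Period 3.
Births: 134 × 0.329 = 44
20–39: 181 × 0.949 = 172
40–59: 134 × 0.944 = 126
60–79: 519 × 0.946 = 491
80+: 384 × 0.963 + 1981 × 0.263 = 370 + 521 = 891
Giving 44 / 172 / 126 / 491 / 891.
Total after period 3: 44 + 172 + 126 + 491 + 891 = 1724

1724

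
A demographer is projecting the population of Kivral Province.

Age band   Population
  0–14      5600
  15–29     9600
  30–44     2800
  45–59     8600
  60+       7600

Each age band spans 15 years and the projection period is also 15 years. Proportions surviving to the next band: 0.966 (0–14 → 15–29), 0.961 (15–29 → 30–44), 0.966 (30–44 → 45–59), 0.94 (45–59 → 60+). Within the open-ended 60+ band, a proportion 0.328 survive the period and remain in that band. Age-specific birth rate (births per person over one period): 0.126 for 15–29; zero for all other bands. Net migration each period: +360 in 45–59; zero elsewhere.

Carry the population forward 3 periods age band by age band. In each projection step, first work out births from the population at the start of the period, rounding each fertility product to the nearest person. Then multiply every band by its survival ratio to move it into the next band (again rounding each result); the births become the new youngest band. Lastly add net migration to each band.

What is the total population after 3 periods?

Let band 1 be 0–14 through band 5 = 60+.
Period 1.
Births: 9600 × 0.126 = 1210
Band 2: 5600 × 0.966 = 5410
Band 3: 9600 × 0.961 = 9226
Band 4: 2800 × 0.966 = 2705
Band 5: 8600 × 0.94 + 7600 × 0.328 = 8084 + 2493 = 10577
Net migration: Band 4 + 360 → 3065
Population now: 0–14=1210, 15–29=5410, 30–44=9226, 45–59=3065, 60+=10577
Period 2.
Births: 5410 × 0.126 = 682
Band 2: 1210 × 0.966 = 1169
Band 3: 5410 × 0.961 = 5199
Band 4: 9226 × 0.966 = 8912
Band 5: 3065 × 0.94 + 10577 × 0.328 = 2881 + 3469 = 6350
Net migration: Band 4 + 360 → 9272
Population now: 0–14=682, 15–29=1169, 30–44=5199, 45–59=9272, 60+=6350
Period 3.
Births: 1169 × 0.126 = 147
Band 2: 682 × 0.966 = 659
Band 3: 1169 × 0.961 = 1123
Band 4: 5199 × 0.966 = 5022
Band 5: 9272 × 0.94 + 6350 × 0.328 = 8716 + 2083 = 10799
Net migration: Band 4 + 360 → 5382
Population now: 0–14=147, 15–29=659, 30–44=1123, 45–59=5382, 60+=10799
Total after period 3: 147 + 659 + 1123 + 5382 + 10799 = 18110

18110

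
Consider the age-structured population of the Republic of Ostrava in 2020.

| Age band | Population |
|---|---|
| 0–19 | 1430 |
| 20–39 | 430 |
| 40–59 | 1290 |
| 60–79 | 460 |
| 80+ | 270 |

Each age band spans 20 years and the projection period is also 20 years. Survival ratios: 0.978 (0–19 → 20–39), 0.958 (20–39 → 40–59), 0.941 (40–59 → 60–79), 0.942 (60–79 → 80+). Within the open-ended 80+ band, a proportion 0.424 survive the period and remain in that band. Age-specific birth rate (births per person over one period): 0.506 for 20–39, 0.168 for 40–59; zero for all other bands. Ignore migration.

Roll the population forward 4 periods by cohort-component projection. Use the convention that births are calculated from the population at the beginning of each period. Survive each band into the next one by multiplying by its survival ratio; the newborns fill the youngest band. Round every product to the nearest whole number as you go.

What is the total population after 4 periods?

3584

[period 1]
Births: 430 * 0.506 = 218, 1290 * 0.168 = 217 — total 435
20–39: 1430 * 0.978 = 1399
40–59: 430 * 0.958 = 412
60–79: 1290 * 0.941 = 1214
80+: 460 * 0.942 + 270 * 0.424 = 433 + 114 = 547
Giving 435 / 1399 / 412 / 1214 / 547.
[period 2]
Births: 1399 * 0.506 = 708, 412 * 0.168 = 69 — total 777
20–39: 435 * 0.978 = 425
40–59: 1399 * 0.958 = 1340
60–79: 412 * 0.941 = 388
80+: 1214 * 0.942 + 547 * 0.424 = 1144 + 232 = 1376
Giving 777 / 425 / 1340 / 388 / 1376.
[period 3]
Births: 425 * 0.506 = 215, 1340 * 0.168 = 225 — total 440
20–39: 777 * 0.978 = 760
40–59: 425 * 0.958 = 407
60–79: 1340 * 0.941 = 1261
80+: 388 * 0.942 + 1376 * 0.424 = 365 + 583 = 948
Giving 440 / 760 / 407 / 1261 / 948.
[period 4]
Births: 760 * 0.506 = 385, 407 * 0.168 = 68 — total 453
20–39: 440 * 0.978 = 430
40–59: 760 * 0.958 = 728
60–79: 407 * 0.941 = 383
80+: 1261 * 0.942 + 948 * 0.424 = 1188 + 402 = 1590
Giving 453 / 430 / 728 / 383 / 1590.
Total after period 4: 453 + 430 + 728 + 383 + 1590 = 3584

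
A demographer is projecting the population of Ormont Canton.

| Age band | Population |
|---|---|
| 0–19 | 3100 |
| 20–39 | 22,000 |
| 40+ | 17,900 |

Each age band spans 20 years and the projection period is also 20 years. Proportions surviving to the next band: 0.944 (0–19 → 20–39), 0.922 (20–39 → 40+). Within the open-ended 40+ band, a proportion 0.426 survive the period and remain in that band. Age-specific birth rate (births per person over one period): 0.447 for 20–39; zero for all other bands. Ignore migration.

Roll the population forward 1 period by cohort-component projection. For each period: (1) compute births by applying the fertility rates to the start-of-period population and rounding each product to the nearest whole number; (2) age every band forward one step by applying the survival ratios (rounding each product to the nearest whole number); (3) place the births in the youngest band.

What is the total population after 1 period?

(Bands numbered youngest = 1 to oldest = 3.)
[period 1]
Births: 22000 × 0.447 = 9834
Band 2: 3100 × 0.944 = 2926
Band 3: 22000 × 0.922 + 17900 × 0.426 = 20284 + 7625 = 27909
Giving 9834 / 2926 / 27909.
Total after period 1: 9834 + 2926 + 27909 = 40669

40669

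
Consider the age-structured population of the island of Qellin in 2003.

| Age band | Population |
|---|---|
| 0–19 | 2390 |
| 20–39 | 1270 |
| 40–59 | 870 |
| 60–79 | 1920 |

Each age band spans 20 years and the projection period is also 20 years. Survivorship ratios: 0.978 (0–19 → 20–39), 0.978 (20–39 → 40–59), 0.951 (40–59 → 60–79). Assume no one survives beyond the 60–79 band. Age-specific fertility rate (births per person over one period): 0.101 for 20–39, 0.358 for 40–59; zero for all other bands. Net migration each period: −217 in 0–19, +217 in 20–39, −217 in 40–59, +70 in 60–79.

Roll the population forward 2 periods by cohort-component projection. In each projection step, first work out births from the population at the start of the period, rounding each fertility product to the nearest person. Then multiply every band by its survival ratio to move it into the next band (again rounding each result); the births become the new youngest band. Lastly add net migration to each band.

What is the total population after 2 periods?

4168

Call the groups 1 to 4, youngest first.
Period 1.
Births: 1270 × 0.101 = 128  |  870 × 0.358 = 311 → total 439
Group 2: 2390 × 0.978 = 2337
Group 3: 1270 × 0.978 = 1242
Group 4: 870 × 0.951 = 827
Net migration: Group 1 − 217 → 222; Group 2 + 217 → 2554; Group 3 − 217 → 1025; Group 4 + 70 → 897
Giving 222 / 2554 / 1025 / 897.
Period 2.
Births: 2554 × 0.101 = 258  |  1025 × 0.358 = 367 → total 625
Group 2: 222 × 0.978 = 217
Group 3: 2554 × 0.978 = 2498
Group 4: 1025 × 0.951 = 975
Net migration: Group 1 − 217 → 408; Group 2 + 217 → 434; Group 3 − 217 → 2281; Group 4 + 70 → 1045
Giving 408 / 434 / 2281 / 1045.
Total after period 2: 408 + 434 + 2281 + 1045 = 4168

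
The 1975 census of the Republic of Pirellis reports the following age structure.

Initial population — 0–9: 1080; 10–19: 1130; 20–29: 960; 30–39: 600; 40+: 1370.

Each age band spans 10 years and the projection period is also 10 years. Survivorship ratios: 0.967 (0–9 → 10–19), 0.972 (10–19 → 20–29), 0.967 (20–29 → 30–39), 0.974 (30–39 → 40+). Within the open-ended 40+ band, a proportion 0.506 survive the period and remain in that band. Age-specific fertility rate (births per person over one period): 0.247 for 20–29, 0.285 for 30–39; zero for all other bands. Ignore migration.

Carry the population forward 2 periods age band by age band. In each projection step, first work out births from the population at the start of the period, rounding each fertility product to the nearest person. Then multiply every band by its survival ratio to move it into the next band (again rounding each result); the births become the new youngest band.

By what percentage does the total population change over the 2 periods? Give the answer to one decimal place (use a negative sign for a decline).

(Groups numbered youngest = 1 to oldest = 5.)
Period 1.
Births: 960 × 0.247 = 237, 600 × 0.285 = 171 → 408
Group 2: 1080 × 0.967 = 1044
Group 3: 1130 × 0.972 = 1098
Group 4: 960 × 0.967 = 928
Group 5: 600 × 0.974 + 1370 × 0.506 = 584 + 693 = 1277
End of period: [408, 1044, 1098, 928, 1277]
Period 2.
Births: 1098 × 0.247 = 271, 928 × 0.285 = 264 → 535
Group 2: 408 × 0.967 = 395
Group 3: 1044 × 0.972 = 1015
Group 4: 1098 × 0.967 = 1062
Group 5: 928 × 0.974 + 1277 × 0.506 = 904 + 646 = 1550
End of period: [535, 395, 1015, 1062, 1550]
Total: 5140 → 4557; change = -583; percentage change = -11.3%

-11.3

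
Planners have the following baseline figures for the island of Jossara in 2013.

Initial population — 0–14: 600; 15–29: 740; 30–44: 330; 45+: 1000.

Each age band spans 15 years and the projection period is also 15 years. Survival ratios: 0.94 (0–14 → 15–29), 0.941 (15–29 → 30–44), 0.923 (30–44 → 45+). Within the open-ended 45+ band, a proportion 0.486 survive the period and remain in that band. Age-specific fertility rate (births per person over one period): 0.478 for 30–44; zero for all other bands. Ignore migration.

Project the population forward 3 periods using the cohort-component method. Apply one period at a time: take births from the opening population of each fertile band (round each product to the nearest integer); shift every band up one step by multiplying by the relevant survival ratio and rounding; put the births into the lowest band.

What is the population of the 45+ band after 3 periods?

[period 1]
Births: 330 * 0.478 = 158
15–29: 600 * 0.94 = 564
30–44: 740 * 0.941 = 696
45+: 330 * 0.923 + 1000 * 0.486 = 305 + 486 = 791
End of period: [158, 564, 696, 791]
[period 2]
Births: 696 * 0.478 = 333
15–29: 158 * 0.94 = 149
30–44: 564 * 0.941 = 531
45+: 696 * 0.923 + 791 * 0.486 = 642 + 384 = 1026
End of period: [333, 149, 531, 1026]
[period 3]
Births: 531 * 0.478 = 254
15–29: 333 * 0.94 = 313
30–44: 149 * 0.941 = 140
45+: 531 * 0.923 + 1026 * 0.486 = 490 + 499 = 989
End of period: [254, 313, 140, 989]

989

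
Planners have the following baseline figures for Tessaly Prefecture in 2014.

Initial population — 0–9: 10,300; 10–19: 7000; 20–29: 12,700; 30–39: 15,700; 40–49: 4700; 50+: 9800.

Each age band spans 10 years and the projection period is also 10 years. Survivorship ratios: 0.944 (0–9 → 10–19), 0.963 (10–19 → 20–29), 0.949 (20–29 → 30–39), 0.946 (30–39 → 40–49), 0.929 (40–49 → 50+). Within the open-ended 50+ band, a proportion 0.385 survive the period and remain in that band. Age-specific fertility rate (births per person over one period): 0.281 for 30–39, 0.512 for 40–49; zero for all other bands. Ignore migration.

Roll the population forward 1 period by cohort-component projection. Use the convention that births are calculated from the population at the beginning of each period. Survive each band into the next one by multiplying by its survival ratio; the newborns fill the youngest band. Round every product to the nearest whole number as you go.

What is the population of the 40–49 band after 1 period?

Period 1:
Births: 15700 * 0.281 = 4412, 4700 * 0.512 = 2406 ⇒ total 6818
10–19: 10300 * 0.944 = 9723
20–29: 7000 * 0.963 = 6741
30–39: 12700 * 0.949 = 12052
40–49: 15700 * 0.946 = 14852
50+: 4700 * 0.929 + 9800 * 0.385 = 4366 + 3773 = 8139
Population now: 0–9=6818, 10–19=9723, 20–29=6741, 30–39=12052, 40–49=14852, 50+=8139

14852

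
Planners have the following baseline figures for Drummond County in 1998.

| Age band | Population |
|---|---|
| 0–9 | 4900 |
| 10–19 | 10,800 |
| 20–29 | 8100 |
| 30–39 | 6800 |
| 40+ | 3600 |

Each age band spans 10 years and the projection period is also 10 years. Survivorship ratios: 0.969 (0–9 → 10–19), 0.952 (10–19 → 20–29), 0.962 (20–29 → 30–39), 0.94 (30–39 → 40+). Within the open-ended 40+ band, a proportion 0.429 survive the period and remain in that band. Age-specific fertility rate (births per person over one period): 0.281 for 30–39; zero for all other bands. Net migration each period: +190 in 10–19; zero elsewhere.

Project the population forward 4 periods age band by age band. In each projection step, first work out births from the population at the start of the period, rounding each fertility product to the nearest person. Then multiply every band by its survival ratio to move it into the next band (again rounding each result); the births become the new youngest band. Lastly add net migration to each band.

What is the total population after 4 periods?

18440

Let band 1 be 0–9 through band 5 = 40+.
Period 1:
Births: 6800 * 0.281 = 1911
Band 2: 4900 * 0.969 = 4748
Band 3: 10800 * 0.952 = 10282
Band 4: 8100 * 0.962 = 7792
Band 5: 6800 * 0.94 + 3600 * 0.429 = 6392 + 1544 = 7936
Net migration: Band 2 + 190 → 4938
Giving 1911 / 4938 / 10282 / 7792 / 7936.
Period 2:
Births: 7792 * 0.281 = 2190
Band 2: 1911 * 0.969 = 1852
Band 3: 4938 * 0.952 = 4701
Band 4: 10282 * 0.962 = 9891
Band 5: 7792 * 0.94 + 7936 * 0.429 = 7324 + 3405 = 10729
Net migration: Band 2 + 190 → 2042
Giving 2190 / 2042 / 4701 / 9891 / 10729.
Period 3:
Births: 9891 * 0.281 = 2779
Band 2: 2190 * 0.969 = 2122
Band 3: 2042 * 0.952 = 1944
Band 4: 4701 * 0.962 = 4522
Band 5: 9891 * 0.94 + 10729 * 0.429 = 9298 + 4603 = 13901
Net migration: Band 2 + 190 → 2312
Giving 2779 / 2312 / 1944 / 4522 / 13901.
Period 4:
Births: 4522 * 0.281 = 1271
Band 2: 2779 * 0.969 = 2693
Band 3: 2312 * 0.952 = 2201
Band 4: 1944 * 0.962 = 1870
Band 5: 4522 * 0.94 + 13901 * 0.429 = 4251 + 5964 = 10215
Net migration: Band 2 + 190 → 2883
Giving 1271 / 2883 / 2201 / 1870 / 10215.
Total after period 4: 1271 + 2883 + 2201 + 1870 + 10215 = 18440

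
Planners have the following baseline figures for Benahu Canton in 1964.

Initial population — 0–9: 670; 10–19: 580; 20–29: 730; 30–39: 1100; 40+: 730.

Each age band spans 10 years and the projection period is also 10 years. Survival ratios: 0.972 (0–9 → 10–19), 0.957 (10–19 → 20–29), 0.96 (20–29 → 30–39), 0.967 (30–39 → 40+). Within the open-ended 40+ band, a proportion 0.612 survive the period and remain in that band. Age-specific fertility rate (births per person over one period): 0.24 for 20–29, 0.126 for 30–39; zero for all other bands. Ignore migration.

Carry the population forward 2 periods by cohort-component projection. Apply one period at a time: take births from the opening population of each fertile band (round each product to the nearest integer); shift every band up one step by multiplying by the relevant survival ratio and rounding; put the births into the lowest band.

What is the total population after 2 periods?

3285

Period 1.
Births: 730 * 0.24 = 175, 1100 * 0.126 = 139 → total 314
10–19: 670 * 0.972 = 651
20–29: 580 * 0.957 = 555
30–39: 730 * 0.96 = 701
40+: 1100 * 0.967 + 730 * 0.612 = 1064 + 447 = 1511
End of period: [314, 651, 555, 701, 1511]
Period 2.
Births: 555 * 0.24 = 133, 701 * 0.126 = 88 → total 221
10–19: 314 * 0.972 = 305
20–29: 651 * 0.957 = 623
30–39: 555 * 0.96 = 533
40+: 701 * 0.967 + 1511 * 0.612 = 678 + 925 = 1603
End of period: [221, 305, 623, 533, 1603]
Total after period 2: 221 + 305 + 623 + 533 + 1603 = 3285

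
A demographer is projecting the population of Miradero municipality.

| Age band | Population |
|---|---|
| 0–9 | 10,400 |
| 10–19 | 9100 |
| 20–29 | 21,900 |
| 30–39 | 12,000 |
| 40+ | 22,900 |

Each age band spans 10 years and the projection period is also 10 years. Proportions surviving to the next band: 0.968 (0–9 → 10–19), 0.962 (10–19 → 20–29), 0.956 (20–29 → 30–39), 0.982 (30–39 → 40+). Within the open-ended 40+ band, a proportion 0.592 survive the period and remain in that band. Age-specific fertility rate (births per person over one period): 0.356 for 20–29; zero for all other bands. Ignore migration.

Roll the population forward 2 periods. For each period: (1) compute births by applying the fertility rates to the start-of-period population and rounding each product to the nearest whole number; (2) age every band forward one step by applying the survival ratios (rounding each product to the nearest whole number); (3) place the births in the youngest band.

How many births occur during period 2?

(Groups numbered youngest = 1 to oldest = 5.)
After projecting period 1:
Births: 21900 × 0.356 = 7796
Group 2: 10400 × 0.968 = 10067
Group 3: 9100 × 0.962 = 8754
Group 4: 21900 × 0.956 = 20936
Group 5: 12000 × 0.982 + 22900 × 0.592 = 11784 + 13557 = 25341
Population now: 0–9=7796, 10–19=10067, 20–29=8754, 30–39=20936, 40+=25341
After projecting period 2:
Births: 8754 × 0.356 = 3116
Group 2: 7796 × 0.968 = 7547
Group 3: 10067 × 0.962 = 9684
Group 4: 8754 × 0.956 = 8369
Group 5: 20936 × 0.982 + 25341 × 0.592 = 20559 + 15002 = 35561
Population now: 0–9=3116, 10–19=7547, 20–29=9684, 30–39=8369, 40+=35561

3116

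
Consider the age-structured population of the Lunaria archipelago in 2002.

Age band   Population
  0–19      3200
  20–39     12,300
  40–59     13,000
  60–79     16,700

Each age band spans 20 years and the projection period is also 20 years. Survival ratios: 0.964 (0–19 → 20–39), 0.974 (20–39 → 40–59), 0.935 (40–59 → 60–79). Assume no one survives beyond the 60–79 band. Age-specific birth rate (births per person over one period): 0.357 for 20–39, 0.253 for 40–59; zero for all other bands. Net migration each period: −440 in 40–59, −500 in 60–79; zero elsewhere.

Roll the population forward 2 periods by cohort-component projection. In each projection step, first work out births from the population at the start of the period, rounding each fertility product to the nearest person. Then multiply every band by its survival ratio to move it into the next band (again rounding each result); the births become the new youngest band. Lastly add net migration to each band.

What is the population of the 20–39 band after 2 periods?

— Period 1 —
Births: 12300 × 0.357 = 4391  |  13000 × 0.253 = 3289 → total 7680
20–39: 3200 × 0.964 = 3085
40–59: 12300 × 0.974 = 11980
60–79: 13000 × 0.935 = 12155
Net migration: 40–59 − 440 → 11540; 60–79 − 500 → 11655
Population now: 0–19=7680, 20–39=3085, 40–59=11540, 60–79=11655
— Period 2 —
Births: 3085 × 0.357 = 1101  |  11540 × 0.253 = 2920 → total 4021
20–39: 7680 × 0.964 = 7404
40–59: 3085 × 0.974 = 3005
60–79: 11540 × 0.935 = 10790
Net migration: 40–59 − 440 → 2565; 60–79 − 500 → 10290
Population now: 0–19=4021, 20–39=7404, 40–59=2565, 60–79=10290

7404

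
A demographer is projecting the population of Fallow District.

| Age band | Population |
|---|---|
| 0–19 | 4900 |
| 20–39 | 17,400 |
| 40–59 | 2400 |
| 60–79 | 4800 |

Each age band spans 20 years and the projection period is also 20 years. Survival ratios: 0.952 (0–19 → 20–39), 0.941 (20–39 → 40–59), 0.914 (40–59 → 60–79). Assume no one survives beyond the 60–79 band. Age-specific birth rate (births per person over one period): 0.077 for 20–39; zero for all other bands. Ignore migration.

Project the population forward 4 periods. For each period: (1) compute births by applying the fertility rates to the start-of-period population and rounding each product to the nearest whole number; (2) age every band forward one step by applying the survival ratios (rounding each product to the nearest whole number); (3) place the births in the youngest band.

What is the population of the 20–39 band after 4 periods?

Period 1:
Births: 17400 × 0.077 = 1340
20–39: 4900 × 0.952 = 4665
40–59: 17400 × 0.941 = 16373
60–79: 2400 × 0.914 = 2194
Giving 1340 / 4665 / 16373 / 2194.
Period 2:
Births: 4665 × 0.077 = 359
20–39: 1340 × 0.952 = 1276
40–59: 4665 × 0.941 = 4390
60–79: 16373 × 0.914 = 14965
Giving 359 / 1276 / 4390 / 14965.
Period 3:
Births: 1276 × 0.077 = 98
20–39: 359 × 0.952 = 342
40–59: 1276 × 0.941 = 1201
60–79: 4390 × 0.914 = 4012
Giving 98 / 342 / 1201 / 4012.
Period 4:
Births: 342 × 0.077 = 26
20–39: 98 × 0.952 = 93
40–59: 342 × 0.941 = 322
60–79: 1201 × 0.914 = 1098
Giving 26 / 93 / 322 / 1098.

93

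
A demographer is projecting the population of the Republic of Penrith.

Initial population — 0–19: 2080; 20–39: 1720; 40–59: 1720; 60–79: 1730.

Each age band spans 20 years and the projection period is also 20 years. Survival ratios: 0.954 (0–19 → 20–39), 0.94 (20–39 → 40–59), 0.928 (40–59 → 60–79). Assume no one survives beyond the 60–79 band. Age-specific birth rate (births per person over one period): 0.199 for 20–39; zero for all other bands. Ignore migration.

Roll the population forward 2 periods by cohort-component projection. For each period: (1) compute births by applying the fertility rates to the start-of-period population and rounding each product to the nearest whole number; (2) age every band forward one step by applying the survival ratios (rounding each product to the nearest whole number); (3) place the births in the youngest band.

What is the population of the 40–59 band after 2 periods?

[period 1]
Births: 1720 × 0.199 = 342
20–39: 2080 × 0.954 = 1984
40–59: 1720 × 0.94 = 1617
60–79: 1720 × 0.928 = 1596
End of period: [342, 1984, 1617, 1596]
[period 2]
Births: 1984 × 0.199 = 395
20–39: 342 × 0.954 = 326
40–59: 1984 × 0.94 = 1865
60–79: 1617 × 0.928 = 1501
End of period: [395, 326, 1865, 1501]

1865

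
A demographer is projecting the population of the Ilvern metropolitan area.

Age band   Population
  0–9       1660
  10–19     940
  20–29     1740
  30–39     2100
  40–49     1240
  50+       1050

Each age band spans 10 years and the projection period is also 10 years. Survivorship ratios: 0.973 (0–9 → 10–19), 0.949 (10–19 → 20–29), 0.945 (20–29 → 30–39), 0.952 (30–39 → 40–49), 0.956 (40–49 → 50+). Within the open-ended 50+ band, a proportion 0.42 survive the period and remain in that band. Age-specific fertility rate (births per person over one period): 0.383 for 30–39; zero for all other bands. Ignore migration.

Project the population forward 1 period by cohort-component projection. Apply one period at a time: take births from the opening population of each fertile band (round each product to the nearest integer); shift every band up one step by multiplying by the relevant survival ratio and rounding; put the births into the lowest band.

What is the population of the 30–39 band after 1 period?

1644

Period 1:
Births: 2100 * 0.383 = 804
10–19: 1660 * 0.973 = 1615
20–29: 940 * 0.949 = 892
30–39: 1740 * 0.945 = 1644
40–49: 2100 * 0.952 = 1999
50+: 1240 * 0.956 + 1050 * 0.42 = 1185 + 441 = 1626
End of period: [804, 1615, 892, 1644, 1999, 1626]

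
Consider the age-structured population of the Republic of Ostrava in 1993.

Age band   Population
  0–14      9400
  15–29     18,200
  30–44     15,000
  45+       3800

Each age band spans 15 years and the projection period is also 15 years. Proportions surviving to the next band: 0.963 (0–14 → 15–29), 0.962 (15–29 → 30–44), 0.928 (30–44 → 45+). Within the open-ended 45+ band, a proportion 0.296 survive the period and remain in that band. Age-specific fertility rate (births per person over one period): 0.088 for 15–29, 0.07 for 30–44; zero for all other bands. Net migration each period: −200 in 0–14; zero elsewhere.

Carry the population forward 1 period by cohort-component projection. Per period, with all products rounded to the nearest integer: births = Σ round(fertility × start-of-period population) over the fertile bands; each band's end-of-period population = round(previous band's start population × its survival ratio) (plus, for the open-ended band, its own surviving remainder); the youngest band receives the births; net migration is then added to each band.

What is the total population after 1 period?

44057

Period 1:
Births: 18200 × 0.088 = 1602, 15000 × 0.07 = 1050 — total 2652
15–29: 9400 × 0.963 = 9052
30–44: 18200 × 0.962 = 17508
45+: 15000 × 0.928 + 3800 × 0.296 = 13920 + 1125 = 15045
Net migration: 0–14 − 200 → 2452
End of period: [2452, 9052, 17508, 15045]
Total after period 1: 2452 + 9052 + 17508 + 15045 = 44057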